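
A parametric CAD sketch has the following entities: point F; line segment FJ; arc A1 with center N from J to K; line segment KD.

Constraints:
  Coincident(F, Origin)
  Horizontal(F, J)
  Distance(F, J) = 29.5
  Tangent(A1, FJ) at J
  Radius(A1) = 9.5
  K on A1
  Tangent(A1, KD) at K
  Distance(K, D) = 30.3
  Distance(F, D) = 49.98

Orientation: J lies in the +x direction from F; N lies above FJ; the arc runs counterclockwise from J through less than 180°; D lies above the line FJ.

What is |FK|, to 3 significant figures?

40.5

Checks: |FJ| = 29.50 ✓; |NK| = 9.500 ✓; ∠(NK, KD) = 90.00° ✓; |KD| = 30.30 ✓; |FD| = 49.98 ✓.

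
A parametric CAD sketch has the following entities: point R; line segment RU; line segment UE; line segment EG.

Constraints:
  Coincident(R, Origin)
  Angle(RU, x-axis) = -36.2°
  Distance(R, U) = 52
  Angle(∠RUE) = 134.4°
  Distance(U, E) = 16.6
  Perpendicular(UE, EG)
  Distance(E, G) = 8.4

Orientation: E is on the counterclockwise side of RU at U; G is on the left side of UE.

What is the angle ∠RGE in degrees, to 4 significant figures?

118.5°

R is at the origin; RU runs at -36.2° with length 52.0, so U = 52.0·(cos -36.2°, sin -36.2°) = (41.96, -30.71). ∠RUE = 134.4°, so UE runs at -36.2° + (180° − 134.4°) = 9.400° from the x-axis; with |UE| = 16.6, E = U + 16.6·(cos 9.400°, sin 9.400°) = (58.34, -28.00). UE is perpendicular to EG; with |EG| = 8.4 on the left of UE, G = E + 8.4·(-0.1633, 0.9866) = (56.97, -19.71). Then cos ∠RGE = GR·GE / (|GR||GE|), giving 118.5°.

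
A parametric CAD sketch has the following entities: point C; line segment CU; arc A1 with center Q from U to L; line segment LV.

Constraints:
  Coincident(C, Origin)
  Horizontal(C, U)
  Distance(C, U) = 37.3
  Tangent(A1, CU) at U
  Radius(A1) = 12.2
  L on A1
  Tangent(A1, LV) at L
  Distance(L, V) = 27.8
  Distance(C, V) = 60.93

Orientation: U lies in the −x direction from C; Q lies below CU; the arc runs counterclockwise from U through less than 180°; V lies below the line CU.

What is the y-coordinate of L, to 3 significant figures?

-14.3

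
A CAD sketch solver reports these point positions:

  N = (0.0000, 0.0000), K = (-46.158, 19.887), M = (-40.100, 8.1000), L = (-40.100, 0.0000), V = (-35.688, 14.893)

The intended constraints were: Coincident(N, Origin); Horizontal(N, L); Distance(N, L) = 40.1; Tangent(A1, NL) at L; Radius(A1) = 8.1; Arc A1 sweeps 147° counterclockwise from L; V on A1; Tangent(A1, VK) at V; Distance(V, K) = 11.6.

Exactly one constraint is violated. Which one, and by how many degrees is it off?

Tangent(A1, VK) at V — off by 7.50°.

N = (0.00, 0.00) ✓; N.y = 0.00, L.y = 0.00 ✓; |NL| = 40.10 ✓; ∠(ML, LN) = 90.00° ✓; |ML| = 8.100 ✓; bearing(M→V) − bearing(M→L) = 147.0° ✓; |MV| = 8.100 ✓; ∠(MV, VK) = 82.50° ✗; |VK| = 11.60 ✓.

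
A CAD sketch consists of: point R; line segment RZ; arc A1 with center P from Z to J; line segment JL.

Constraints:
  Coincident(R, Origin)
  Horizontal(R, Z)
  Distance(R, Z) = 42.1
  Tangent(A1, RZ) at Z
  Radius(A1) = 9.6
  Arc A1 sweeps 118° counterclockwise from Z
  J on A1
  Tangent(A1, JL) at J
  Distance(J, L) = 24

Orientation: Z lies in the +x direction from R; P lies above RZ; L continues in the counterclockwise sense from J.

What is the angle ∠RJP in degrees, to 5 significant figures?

12.415°

R is at the origin; R and Z share the same y with |RZ| = 42.1 and Z on the +x side, so Z = (42.100, 0.0000). Since A1 is tangent to RZ there, PZ ⟂ RZ, so P = Z + (0, 9.6) = (42.100, 9.6000). On A1, Z sits at bearing -90° from P; a 118° counterclockwise sweep puts J at bearing 28°, so J = P + 9.6·(cos 28°, sin 28°) = (50.576, 14.107). Then cos ∠RJP = JR·JP / (|JR||JP|), giving 12.415°.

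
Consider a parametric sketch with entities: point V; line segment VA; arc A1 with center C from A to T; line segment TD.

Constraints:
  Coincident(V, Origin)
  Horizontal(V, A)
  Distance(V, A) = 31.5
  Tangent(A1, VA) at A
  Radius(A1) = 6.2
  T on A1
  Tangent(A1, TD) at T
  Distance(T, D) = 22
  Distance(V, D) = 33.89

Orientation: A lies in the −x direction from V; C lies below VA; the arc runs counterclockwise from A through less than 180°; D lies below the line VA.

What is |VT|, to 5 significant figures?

37.519

Checks: |VA| = 31.50 ✓; ∠(CA, AV) = 90.00° ✓; |CT| = 6.200 ✓; ∠(CT, TD) = 90.00° ✓; |TD| = 22.00 ✓; |VD| = 33.89 ✓.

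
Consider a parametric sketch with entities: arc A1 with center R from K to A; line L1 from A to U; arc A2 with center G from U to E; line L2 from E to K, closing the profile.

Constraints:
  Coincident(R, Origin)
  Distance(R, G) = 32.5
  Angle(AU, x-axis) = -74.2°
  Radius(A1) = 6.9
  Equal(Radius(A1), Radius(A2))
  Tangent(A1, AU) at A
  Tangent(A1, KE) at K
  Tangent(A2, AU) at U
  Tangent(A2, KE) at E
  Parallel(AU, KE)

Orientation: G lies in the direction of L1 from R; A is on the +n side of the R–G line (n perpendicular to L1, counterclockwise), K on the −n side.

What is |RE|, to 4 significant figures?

33.22

The slot axis is L1's direction at -74.2°, so u = (cos -74.2°, sin -74.2°) = (0.2723, -0.9622) and n = (−sin -74.2°, cos -74.2°) = (0.9622, 0.2723). R is at the origin and G lies 32.5 along u from R, so G = 32.5·u = (8.849, -31.27). Tangency of A1 to both parallel lines with radius 6.9 puts A and K at R ± 6.9·n: A = (6.639, 1.879), K = (-6.639, -1.879). Equal radii place U and E the same way about G: U = G + 6.9·n = (15.49, -29.39), E = G − 6.9·n = (2.210, -33.15). Then |RE| = |E − R| = 33.22.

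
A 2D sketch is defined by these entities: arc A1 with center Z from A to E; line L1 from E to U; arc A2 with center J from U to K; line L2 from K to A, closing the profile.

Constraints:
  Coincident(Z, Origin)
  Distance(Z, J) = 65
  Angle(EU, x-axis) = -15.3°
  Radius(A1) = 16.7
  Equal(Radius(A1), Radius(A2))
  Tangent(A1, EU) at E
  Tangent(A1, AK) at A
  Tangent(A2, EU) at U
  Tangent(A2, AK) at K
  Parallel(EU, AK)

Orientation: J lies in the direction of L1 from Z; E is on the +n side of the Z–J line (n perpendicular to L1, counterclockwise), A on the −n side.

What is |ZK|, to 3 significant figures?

67.1

The slot axis is L1's direction at -15.3°, so u = (cos -15.3°, sin -15.3°) = (0.965, -0.264) and n = (−sin -15.3°, cos -15.3°) = (0.264, 0.965). Z is at the origin and J lies 65.0 along u from Z, so J = 65.0·u = (62.7, -17.2). Tangency of A1 to both parallel lines with radius 16.7 puts E and A at Z ± 16.7·n: E = (4.41, 16.1), A = (-4.41, -16.1). Equal radii place U and K the same way about J: U = J + 16.7·n = (67.1, -1.04), K = J − 16.7·n = (58.3, -33.3). Then |ZK| = |K − Z| = 67.1.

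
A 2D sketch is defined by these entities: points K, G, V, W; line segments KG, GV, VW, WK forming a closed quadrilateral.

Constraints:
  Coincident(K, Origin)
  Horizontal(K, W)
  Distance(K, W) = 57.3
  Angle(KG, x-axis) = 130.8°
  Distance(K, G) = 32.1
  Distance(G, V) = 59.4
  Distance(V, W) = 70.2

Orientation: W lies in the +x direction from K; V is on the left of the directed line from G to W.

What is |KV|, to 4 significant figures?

66.95

Checks: |GV| = 59.40 ✓; |VW| = 70.20 ✓.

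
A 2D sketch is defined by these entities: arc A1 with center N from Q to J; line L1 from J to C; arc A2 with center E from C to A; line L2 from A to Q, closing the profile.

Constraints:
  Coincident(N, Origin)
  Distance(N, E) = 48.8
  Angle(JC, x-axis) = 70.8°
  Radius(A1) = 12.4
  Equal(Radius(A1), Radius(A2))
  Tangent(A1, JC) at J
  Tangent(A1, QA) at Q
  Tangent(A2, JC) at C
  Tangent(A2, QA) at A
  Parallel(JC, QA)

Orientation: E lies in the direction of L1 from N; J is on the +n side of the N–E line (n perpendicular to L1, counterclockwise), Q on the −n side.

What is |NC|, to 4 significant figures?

50.35

Tangency of A1 to both parallel lines with radius 12.4 puts J and Q at N ± 12.4·n: J = (-11.71, 4.078), Q = (11.71, -4.078). Equal radii place C and A the same way about E: C = E + 12.4·n = (4.338, 50.16), A = E − 12.4·n = (27.76, 42.01). Then |NC| = |C − N| = 50.35.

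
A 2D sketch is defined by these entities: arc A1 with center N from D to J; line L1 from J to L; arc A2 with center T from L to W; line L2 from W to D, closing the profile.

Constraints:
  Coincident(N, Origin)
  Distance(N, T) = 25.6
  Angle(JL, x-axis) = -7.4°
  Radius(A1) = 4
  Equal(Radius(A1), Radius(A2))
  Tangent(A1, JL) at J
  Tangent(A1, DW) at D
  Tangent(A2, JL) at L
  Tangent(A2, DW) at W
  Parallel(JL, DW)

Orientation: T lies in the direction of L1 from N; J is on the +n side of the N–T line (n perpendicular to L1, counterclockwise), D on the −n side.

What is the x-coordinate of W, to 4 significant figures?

24.87

The slot axis is L1's direction at -7.4°, so u = (cos -7.4°, sin -7.4°) = (0.9917, -0.1288) and n = (−sin -7.4°, cos -7.4°) = (0.1288, 0.9917). N is at the origin and T lies 25.6 along u from N, so T = 25.6·u = (25.39, -3.297). Tangency of A1 to both parallel lines with radius 4.0 puts J and D at N ± 4.0·n: J = (0.5152, 3.967), D = (-0.5152, -3.967). Equal radii place L and W the same way about T: L = T + 4.0·n = (25.90, 0.6695), W = T − 4.0·n = (24.87, -7.264). So W.x = 24.87.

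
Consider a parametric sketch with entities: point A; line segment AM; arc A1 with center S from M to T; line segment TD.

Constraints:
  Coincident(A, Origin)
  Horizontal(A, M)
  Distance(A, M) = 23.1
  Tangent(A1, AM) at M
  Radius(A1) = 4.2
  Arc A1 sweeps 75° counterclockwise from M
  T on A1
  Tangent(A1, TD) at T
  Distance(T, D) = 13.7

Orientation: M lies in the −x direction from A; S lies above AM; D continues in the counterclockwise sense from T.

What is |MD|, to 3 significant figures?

18.0

A is at the origin; AM is horizontal with |AM| = 23.1 and M on the −x side, so M = (-23.1, 0.00). The tangent condition forces SM to be normal to AM, so S = M + (0, 4.2) = (-23.1, 4.20). On A1, M sits at bearing -90° from S; a 75° counterclockwise sweep puts T at bearing -15°, so T = S + 4.2·(cos -15°, sin -15°) = (-19.0, 3.11). Tangency of A1 to TD means the radius ST is perpendicular to TD, so TD runs along (−sin -15°, cos -15°); with |TD| = 13.7, D = (-15.5, 16.3). Then |MD| = |D − M| = 18.0.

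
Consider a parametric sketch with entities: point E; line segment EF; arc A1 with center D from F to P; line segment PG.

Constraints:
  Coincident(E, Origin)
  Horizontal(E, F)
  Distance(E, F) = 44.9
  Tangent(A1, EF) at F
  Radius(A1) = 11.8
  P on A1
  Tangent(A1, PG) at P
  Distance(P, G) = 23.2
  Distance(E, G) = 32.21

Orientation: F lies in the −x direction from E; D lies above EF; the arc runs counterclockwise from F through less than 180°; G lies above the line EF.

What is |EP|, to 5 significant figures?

35.662

Checks: |DP| = 11.80 ✓; ∠(DP, PG) = 90.00° ✓; |PG| = 23.20 ✓; |EG| = 32.21 ✓.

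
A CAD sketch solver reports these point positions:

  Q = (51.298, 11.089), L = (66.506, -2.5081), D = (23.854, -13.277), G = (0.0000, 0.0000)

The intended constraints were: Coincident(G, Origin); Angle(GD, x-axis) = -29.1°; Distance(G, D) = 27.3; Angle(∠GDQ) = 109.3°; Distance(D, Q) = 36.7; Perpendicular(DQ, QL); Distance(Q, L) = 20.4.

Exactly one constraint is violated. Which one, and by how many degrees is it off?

Perpendicular(DQ, QL) — off by 6.60°.

G = (0.00, 0.00) ✓; GD at -29.10° ✓; |GD| = 27.30 ✓; ∠GDQ = 109.3° ✓; |DQ| = 36.70 ✓; ∠(DQ, QL) = 83.40° ✗; |QL| = 20.40 ✓.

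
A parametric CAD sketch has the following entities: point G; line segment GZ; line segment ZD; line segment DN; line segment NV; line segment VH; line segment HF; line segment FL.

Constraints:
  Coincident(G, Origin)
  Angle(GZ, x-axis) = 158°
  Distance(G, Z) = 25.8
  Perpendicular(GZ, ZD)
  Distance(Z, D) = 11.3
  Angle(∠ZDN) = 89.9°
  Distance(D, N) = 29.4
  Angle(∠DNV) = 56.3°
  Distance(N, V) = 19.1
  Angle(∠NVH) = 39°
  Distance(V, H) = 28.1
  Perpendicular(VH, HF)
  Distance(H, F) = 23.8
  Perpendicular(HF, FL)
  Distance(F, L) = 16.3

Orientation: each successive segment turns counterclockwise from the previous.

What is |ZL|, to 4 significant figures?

42.44

G is at the origin; GZ runs at 158.0° with length 25.8, so Z = (-23.92, 9.665). GZ is perpendicular to ZD, so ZD runs at -112.0°; with |ZD| = 11.3, D = (-28.15, -0.8123). ∠ZDN = 89.9° gives DN at -21.90° from the x-axis; with |DN| = 29.4, N = (-0.8760, -11.78). ∠DNV = 56.3° gives NV at 101.8° from the x-axis; with |NV| = 19.1, V = (-4.782, 6.918). ∠NVH = 39.0° gives VH at -117.2° from the x-axis; with |VH| = 28.1, H = (-17.63, -18.07). The perpendicularity gives HF at right angles to VH, so HF runs at -27.20°; with |HF| = 23.8, F = (3.542, -28.95). HF is perpendicular to FL, so FL runs at 62.80°; with |FL| = 16.3, L = (10.99, -14.46). Then |ZL| = |L − Z| = 42.44.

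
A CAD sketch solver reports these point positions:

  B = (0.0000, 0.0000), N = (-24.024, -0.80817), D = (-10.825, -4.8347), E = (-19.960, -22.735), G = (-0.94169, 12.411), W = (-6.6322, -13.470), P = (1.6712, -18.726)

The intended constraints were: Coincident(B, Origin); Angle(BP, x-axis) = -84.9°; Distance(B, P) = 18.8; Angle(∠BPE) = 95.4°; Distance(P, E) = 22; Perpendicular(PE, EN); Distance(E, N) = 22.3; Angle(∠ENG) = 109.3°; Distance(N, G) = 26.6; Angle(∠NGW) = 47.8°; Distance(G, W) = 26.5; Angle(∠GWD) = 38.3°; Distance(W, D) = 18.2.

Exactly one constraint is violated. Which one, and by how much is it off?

Distance(W, D) = 18.2 — off by 8.60.

B = (0.00, 0.00) ✓; BP at -84.90° ✓; |BP| = 18.80 ✓; ∠BPE = 95.40° ✓; |PE| = 22.00 ✓; ∠(PE, EN) = 90.00° ✓; |EN| = 22.30 ✓; ∠ENG = 109.3° ✓; |NG| = 26.60 ✓; ∠NGW = 47.80° ✓; |GW| = 26.50 ✓; ∠GWD = 38.30° ✓; |WD| = 9.599 ✗.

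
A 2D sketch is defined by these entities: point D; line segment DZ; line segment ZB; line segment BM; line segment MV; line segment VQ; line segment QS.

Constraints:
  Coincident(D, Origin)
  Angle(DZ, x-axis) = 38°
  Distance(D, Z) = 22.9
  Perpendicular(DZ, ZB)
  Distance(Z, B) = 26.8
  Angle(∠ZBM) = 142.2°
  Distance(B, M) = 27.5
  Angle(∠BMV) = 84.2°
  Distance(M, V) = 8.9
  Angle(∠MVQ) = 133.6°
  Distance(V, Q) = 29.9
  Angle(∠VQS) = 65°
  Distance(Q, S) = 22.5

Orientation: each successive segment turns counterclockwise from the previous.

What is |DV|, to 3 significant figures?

42.4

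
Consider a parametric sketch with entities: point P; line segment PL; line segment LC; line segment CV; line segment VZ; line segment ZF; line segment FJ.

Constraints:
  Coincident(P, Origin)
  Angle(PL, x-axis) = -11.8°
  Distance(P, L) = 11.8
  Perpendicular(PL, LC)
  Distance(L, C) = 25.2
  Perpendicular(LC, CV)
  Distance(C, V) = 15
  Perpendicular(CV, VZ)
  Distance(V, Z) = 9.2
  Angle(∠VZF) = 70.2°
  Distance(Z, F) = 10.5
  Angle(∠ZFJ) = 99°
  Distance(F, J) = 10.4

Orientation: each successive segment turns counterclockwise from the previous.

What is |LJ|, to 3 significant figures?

30.6

P is at the origin; PL runs at -11.8° with length 11.8, so L = (11.6, -2.41). The perpendicularity gives LC at right angles to PL, so LC runs at 78.2°; with |LC| = 25.2, C = (16.7, 22.3). LC ⟂ CV, so CV runs at 168°; with |CV| = 15.0, V = (2.02, 25.3). CV ⟂ VZ, so VZ runs at -102°; with |VZ| = 9.2, Z = (0.140, 16.3). ∠VZF = 70.2° gives ZF at 8.00° from the x-axis; with |ZF| = 10.5, F = (10.5, 17.8). ∠ZFJ = 99.0° gives FJ at 89.0° from the x-axis; with |FJ| = 10.4, J = (10.7, 28.2). Then |LJ| = |J − L| = 30.6.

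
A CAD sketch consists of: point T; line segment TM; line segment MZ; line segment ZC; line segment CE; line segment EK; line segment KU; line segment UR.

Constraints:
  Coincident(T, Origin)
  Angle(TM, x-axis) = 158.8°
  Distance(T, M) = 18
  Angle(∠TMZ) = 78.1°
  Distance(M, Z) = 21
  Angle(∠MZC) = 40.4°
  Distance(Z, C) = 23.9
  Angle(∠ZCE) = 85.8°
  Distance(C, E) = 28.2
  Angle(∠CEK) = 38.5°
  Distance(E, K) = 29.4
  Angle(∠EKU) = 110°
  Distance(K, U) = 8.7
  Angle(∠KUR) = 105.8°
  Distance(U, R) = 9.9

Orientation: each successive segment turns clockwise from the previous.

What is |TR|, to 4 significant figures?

5.460

T is at the origin; TM runs at 158.8° with length 18.0, so M = (-16.78, 6.509). ∠TMZ = 78.1° gives MZ at 56.90° from the x-axis; with |MZ| = 21.0, Z = (-5.314, 24.10). ∠MZC = 40.4° gives ZC at -82.70° from the x-axis; with |ZC| = 23.9, C = (-2.277, 0.3951). ∠ZCE = 85.8° gives CE at -176.9° from the x-axis; with |CE| = 28.2, E = (-30.44, -1.130). ∠CEK = 38.5° gives EK at 41.60° from the x-axis; with |EK| = 29.4, K = (-8.450, 18.39). ∠EKU = 110.0° gives KU at -28.40° from the x-axis; with |KU| = 8.7, U = (-0.7974, 14.25). ∠KUR = 105.8° gives UR at -102.6° from the x-axis; with |UR| = 9.9, R = (-2.957, 4.590). Then |TR| = |R − T| = 5.460.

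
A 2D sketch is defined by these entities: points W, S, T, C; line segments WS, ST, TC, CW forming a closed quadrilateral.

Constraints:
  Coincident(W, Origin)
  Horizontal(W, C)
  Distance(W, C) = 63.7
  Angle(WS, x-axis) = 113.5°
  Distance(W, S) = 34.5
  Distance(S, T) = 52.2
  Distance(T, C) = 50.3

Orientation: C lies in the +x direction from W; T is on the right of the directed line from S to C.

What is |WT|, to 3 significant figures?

19.1

W is at the origin; W and C share the same y with |WC| = 63.7 and C in +x, so C = (63.7, 0). WS runs at 113.5° with |WS| = 34.5, so S = (-13.8, 31.6). T is determined by |ST| = 52.2 and |TC| = 50.3 together: it lies at the intersection of circle(S, 52.2) and circle(C, 50.3). With |SC| = 83.7, the foot of the radical line on SC is 43.0 from S and the perpendicular offset is √(52.2² − 43.0²) = 29.6. Taking the right-of-SC solution: T = (14.9, -12.0).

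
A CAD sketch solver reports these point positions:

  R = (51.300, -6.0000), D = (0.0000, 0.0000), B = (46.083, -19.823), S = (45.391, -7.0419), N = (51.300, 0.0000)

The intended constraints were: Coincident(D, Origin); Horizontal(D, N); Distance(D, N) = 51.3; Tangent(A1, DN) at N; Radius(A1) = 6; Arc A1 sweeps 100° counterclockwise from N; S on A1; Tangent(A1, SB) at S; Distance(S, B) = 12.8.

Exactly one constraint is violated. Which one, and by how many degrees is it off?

Tangent(A1, SB) at S — off by 6.90°.

D = (0.00, 0.00) ✓; D.y = 0.00, N.y = 0.00 ✓; |DN| = 51.30 ✓; ∠(RN, ND) = 90.00° ✓; |RN| = 6.000 ✓; bearing(R→S) − bearing(R→N) = 100.0° ✓; |RS| = 6.000 ✓; ∠(RS, SB) = 96.90° ✗; |SB| = 12.80 ✓.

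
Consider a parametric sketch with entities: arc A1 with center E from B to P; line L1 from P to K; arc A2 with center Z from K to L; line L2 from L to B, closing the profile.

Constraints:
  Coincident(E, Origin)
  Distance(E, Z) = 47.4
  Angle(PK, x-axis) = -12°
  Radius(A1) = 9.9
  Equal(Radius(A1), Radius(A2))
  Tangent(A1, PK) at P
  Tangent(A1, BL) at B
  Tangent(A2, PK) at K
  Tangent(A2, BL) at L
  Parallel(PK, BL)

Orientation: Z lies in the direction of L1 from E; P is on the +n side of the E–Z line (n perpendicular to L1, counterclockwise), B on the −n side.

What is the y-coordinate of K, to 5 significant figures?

-0.17135

Tangency of A1 to both parallel lines with radius 9.9 puts P and B at E ± 9.9·n: P = (2.0583, 9.6837), B = (-2.0583, -9.6837). Equal radii place K and L the same way about Z: K = Z + 9.9·n = (48.423, -0.17135), L = Z − 9.9·n = (44.306, -19.539). So K.y = -0.17135.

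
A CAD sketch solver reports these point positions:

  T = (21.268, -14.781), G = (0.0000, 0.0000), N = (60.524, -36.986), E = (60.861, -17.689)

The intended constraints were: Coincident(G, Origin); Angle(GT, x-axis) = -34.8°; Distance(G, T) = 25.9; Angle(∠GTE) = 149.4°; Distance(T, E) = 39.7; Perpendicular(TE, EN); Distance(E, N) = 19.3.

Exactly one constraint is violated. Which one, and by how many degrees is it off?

Perpendicular(TE, EN) — off by 3.20°.

G = (0.00, 0.00) ✓; GT at -34.80° ✓; |GT| = 25.90 ✓; ∠GTE = 149.4° ✓; |TE| = 39.70 ✓; ∠(TE, EN) = 86.80° ✗; |EN| = 19.30 ✓.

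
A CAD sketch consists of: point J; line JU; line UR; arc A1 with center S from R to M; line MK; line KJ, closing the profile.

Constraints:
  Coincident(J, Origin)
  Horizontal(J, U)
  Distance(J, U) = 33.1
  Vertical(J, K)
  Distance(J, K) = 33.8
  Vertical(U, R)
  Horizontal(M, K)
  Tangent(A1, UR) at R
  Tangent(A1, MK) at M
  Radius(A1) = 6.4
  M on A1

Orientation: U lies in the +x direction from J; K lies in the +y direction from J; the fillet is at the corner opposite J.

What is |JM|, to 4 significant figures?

43.07

J is at the origin; JU is horizontal with |JU| = 33.1 and U on the +x side, so U = (33.10, 0.000). JK is vertical with |JK| = 33.8 and K on the +y side, so K = (0.000, 33.80). The virtual corner opposite J is at (33.10, 33.80). A1 meets UR tangentially, so SR is at right angles to UR and tangency of A1 to MK means the radius SM is perpendicular to MK, with radius 6.4, so the center S sits 6.4 in from both sides at S = (26.70, 27.40). That places the tangent points at R = (33.10, 27.40) on UR and M = (26.70, 33.80) on MK. Then |JM| = |M − J| = 43.07.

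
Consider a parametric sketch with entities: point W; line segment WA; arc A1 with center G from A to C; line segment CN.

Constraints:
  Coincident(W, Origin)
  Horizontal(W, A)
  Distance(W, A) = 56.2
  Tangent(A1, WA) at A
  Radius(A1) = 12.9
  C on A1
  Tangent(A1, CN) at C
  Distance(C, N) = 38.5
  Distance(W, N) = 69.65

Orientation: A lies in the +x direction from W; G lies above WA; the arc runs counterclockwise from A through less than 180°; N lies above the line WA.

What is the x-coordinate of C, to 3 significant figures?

67.0

W is at the origin; WA is horizontal with |WA| = 56.2 and A on the +x side, so A = (56.2, 0.00). A1 meets WA tangentially, so GA is at right angles to WA, so G = A + (0, 12.9) = (56.2, 12.9). Since GC ⟂ CN (tangency), |GN| = √(12.9² + 38.5²) = 40.6 regardless of where C sits on A1. So N lies on both circle(W, 69.65) and circle(G, 40.6); the above-WA intersection is N = (46.1, 52.2). C is the foot of the tangent from N: C = (67.0, 19.9).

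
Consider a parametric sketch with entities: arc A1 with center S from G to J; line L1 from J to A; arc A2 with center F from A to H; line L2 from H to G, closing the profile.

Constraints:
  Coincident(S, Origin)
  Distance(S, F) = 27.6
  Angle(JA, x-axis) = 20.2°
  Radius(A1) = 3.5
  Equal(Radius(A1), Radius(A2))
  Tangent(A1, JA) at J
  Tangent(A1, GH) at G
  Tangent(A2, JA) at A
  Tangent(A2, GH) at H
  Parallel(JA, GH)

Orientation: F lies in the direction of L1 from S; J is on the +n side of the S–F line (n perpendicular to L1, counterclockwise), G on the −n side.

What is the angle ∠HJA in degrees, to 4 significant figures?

14.23°

The slot axis is L1's direction at 20.2°, so u = (cos 20.2°, sin 20.2°) = (0.9385, 0.3453) and n = (−sin 20.2°, cos 20.2°) = (-0.3453, 0.9385). S is at the origin and F lies 27.6 along u from S, so F = 27.6·u = (25.90, 9.530). Tangency of A1 to both parallel lines with radius 3.5 puts J and G at S ± 3.5·n: J = (-1.209, 3.285), G = (1.209, -3.285). Equal radii place A and H the same way about F: A = F + 3.5·n = (24.69, 12.81), H = F − 3.5·n = (27.11, 6.246). Then cos ∠HJA = JH·JA / (|JH||JA|), giving 14.23°.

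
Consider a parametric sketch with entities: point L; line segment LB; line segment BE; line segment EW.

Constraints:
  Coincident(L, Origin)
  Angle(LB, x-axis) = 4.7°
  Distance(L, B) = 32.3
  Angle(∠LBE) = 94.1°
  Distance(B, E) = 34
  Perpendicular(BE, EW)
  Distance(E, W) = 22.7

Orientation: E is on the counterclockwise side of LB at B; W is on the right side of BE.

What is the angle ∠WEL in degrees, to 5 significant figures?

131.58°

L is at the origin; LB runs at 4.7° with length 32.3, so B = 32.3·(cos 4.7°, sin 4.7°) = (32.191, 2.6466). ∠LBE = 94.1°, so BE runs at 4.7° + (180° − 94.1°) = 90.600° from the x-axis; with |BE| = 34.0, E = B + 34.0·(cos 90.600°, sin 90.600°) = (31.835, 36.645). BE ⟂ EW; with |EW| = 22.7 on the right of BE, W = E + 22.7·(0.99995, 0.010472) = (54.534, 36.882). Then cos ∠WEL = EW·EL / (|EW||EL|), giving 131.58°.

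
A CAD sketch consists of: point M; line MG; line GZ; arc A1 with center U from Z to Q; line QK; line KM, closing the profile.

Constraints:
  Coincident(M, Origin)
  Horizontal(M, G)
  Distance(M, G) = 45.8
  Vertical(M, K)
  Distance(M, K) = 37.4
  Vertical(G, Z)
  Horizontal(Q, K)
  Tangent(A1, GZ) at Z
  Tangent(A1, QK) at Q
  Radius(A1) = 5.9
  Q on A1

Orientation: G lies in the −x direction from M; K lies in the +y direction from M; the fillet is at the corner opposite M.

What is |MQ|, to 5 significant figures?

54.688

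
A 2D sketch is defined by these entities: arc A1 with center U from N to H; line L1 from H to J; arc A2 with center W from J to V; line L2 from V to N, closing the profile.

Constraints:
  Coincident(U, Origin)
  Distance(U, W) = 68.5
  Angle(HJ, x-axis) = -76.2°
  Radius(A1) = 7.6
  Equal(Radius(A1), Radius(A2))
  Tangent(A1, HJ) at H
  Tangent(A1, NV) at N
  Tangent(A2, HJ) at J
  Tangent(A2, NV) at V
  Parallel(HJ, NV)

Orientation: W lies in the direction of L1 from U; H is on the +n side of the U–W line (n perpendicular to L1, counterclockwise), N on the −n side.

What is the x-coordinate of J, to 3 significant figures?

23.7

Tangency of A1 to both parallel lines with radius 7.6 puts H and N at U ± 7.6·n: H = (7.38, 1.81), N = (-7.38, -1.81). Equal radii place J and V the same way about W: J = W + 7.6·n = (23.7, -64.7), V = W − 7.6·n = (8.96, -68.3). So J.x = 23.7.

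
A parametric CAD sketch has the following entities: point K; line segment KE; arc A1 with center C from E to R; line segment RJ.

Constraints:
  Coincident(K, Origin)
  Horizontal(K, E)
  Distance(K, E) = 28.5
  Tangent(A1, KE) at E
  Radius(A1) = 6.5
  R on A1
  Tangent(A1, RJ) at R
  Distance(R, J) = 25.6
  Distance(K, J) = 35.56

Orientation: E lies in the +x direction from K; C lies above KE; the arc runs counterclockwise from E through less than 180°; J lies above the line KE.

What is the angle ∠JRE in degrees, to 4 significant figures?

116.1°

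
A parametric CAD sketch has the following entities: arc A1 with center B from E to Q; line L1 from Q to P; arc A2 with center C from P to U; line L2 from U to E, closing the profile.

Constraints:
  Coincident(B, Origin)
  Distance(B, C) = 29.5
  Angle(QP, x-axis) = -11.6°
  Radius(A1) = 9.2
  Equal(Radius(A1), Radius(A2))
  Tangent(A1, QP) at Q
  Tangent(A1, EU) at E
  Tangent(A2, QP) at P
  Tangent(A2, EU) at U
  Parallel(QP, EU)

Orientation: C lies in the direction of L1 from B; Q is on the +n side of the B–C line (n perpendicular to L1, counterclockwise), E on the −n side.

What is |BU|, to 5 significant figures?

30.901

The slot axis is L1's direction at -11.6°, so u = (cos -11.6°, sin -11.6°) = (0.97958, -0.20108) and n = (−sin -11.6°, cos -11.6°) = (0.20108, 0.97958). B is at the origin and C lies 29.5 along u from B, so C = 29.5·u = (28.897, -5.9318). Tangency of A1 to both parallel lines with radius 9.2 puts Q and E at B ± 9.2·n: Q = (1.8499, 9.0121), E = (-1.8499, -9.0121). Equal radii place P and U the same way about C: P = C + 9.2·n = (30.747, 3.0803), U = C − 9.2·n = (27.048, -14.944). Then |BU| = |U − B| = 30.901.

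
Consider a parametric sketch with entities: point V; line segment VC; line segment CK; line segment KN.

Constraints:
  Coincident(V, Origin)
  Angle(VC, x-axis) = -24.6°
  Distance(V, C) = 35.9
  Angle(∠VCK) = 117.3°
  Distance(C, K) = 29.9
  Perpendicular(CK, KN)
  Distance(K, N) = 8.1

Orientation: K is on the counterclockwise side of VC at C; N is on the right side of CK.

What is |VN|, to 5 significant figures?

61.236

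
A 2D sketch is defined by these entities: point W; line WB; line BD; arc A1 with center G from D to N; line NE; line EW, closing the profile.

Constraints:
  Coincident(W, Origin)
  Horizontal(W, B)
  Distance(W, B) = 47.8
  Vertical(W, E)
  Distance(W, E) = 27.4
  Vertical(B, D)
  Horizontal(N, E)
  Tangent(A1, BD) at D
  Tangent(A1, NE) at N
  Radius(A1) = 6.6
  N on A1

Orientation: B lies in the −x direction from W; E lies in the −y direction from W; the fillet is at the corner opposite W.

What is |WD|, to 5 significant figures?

52.129

The virtual corner opposite W is at (-47.800, -27.400). Since A1 is tangent to BD there, GD ⟂ BD and tangency of A1 to NE means the radius GN is perpendicular to NE, with radius 6.6, so the center G sits 6.6 in from both sides at G = (-41.200, -20.800). That places the tangent points at D = (-47.800, -20.800) on BD and N = (-41.200, -27.400) on NE. Then |WD| = |D − W| = 52.129.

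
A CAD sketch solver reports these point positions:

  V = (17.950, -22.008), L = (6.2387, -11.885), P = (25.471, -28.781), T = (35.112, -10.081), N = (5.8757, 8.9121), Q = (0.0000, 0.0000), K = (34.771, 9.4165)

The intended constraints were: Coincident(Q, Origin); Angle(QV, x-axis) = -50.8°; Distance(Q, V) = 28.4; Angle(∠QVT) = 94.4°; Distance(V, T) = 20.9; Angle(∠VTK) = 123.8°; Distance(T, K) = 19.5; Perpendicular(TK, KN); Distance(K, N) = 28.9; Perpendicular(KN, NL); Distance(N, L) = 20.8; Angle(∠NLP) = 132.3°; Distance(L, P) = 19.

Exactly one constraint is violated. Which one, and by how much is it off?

Distance(L, P) = 19 — off by 6.60.

Q = (0.00, 0.00) ✓; QV at -50.80° ✓; |QV| = 28.40 ✓; ∠QVT = 94.40° ✓; |VT| = 20.90 ✓; ∠VTK = 123.8° ✓; |TK| = 19.50 ✓; ∠(TK, KN) = 90.00° ✓; |KN| = 28.90 ✓; ∠(KN, NL) = 90.00° ✓; |NL| = 20.80 ✓; ∠NLP = 132.3° ✓; |LP| = 25.60 ✗.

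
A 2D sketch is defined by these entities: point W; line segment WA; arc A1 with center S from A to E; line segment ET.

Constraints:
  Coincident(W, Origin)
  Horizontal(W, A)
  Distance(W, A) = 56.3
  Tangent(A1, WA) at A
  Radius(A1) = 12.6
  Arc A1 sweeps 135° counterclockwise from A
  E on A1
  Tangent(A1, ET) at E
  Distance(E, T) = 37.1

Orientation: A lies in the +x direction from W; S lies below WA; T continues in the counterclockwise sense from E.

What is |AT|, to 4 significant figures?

50.79

On A1, A sits at bearing 90° from S; a 135° counterclockwise sweep puts E at bearing 225°, so E = S + 12.6·(cos 225°, sin 225°) = (47.39, -21.51). Since A1 is tangent to ET there, SE ⟂ ET, so ET runs along (−sin 225°, cos 225°); with |ET| = 37.1, T = (73.62, -47.74). Then |AT| = |T − A| = 50.79.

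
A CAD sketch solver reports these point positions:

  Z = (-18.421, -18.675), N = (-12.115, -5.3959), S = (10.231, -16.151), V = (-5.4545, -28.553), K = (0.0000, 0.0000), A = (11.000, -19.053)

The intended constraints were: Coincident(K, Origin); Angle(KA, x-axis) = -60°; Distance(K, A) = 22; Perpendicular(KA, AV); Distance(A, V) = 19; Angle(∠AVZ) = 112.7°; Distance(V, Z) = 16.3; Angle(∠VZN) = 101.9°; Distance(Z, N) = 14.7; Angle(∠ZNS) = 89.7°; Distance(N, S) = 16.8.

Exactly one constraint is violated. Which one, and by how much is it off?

Distance(N, S) = 16.8 — off by 8.00.

K = (0.00, 0.00) ✓; KA at -60.00° ✓; |KA| = 22.00 ✓; ∠(KA, AV) = 90.00° ✓; |AV| = 19.00 ✓; ∠AVZ = 112.7° ✓; |VZ| = 16.30 ✓; ∠VZN = 101.9° ✓; |ZN| = 14.70 ✓; ∠ZNS = 89.70° ✓; |NS| = 24.80 ✗.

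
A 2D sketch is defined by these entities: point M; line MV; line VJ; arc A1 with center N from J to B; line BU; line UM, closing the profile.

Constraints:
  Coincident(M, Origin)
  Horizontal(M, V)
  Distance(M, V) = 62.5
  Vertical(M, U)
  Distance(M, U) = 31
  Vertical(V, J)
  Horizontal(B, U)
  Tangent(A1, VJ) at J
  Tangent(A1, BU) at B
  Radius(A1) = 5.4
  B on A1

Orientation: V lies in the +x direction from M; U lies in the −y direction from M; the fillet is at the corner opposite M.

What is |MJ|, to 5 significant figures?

67.540

M is at the origin; MV is horizontal with |MV| = 62.5 and V on the +x side, so V = (62.500, 0.0000). MU is vertical with |MU| = 31.0 and U on the −y side, so U = (0.0000, -31.000). The virtual corner opposite M is at (62.500, -31.000). Tangency of A1 to VJ means the radius NJ is perpendicular to VJ and tangency of A1 to BU means the radius NB is perpendicular to BU, with radius 5.4, so the center N sits 5.4 in from both sides at N = (57.100, -25.600). That places the tangent points at J = (62.500, -25.600) on VJ and B = (57.100, -31.000) on BU. Then |MJ| = |J − M| = 67.540.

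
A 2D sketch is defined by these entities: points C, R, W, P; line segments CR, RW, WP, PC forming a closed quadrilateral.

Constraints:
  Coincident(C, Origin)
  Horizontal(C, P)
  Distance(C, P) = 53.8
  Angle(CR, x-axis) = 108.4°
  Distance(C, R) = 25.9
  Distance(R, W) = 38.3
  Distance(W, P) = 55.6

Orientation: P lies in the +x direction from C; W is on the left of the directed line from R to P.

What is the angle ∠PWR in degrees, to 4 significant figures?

88.48°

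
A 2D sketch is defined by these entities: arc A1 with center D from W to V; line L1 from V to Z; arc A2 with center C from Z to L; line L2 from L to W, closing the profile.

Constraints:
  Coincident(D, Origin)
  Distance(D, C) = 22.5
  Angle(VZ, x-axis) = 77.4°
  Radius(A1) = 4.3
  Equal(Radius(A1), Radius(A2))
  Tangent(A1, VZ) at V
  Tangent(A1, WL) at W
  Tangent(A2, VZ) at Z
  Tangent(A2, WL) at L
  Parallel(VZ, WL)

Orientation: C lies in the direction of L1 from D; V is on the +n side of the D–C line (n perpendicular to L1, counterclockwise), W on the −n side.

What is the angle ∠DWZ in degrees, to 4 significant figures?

69.08°

The slot axis is L1's direction at 77.4°, so u = (cos 77.4°, sin 77.4°) = (0.2181, 0.9759) and n = (−sin 77.4°, cos 77.4°) = (-0.9759, 0.2181). D is at the origin and C lies 22.5 along u from D, so C = 22.5·u = (4.908, 21.96). Tangency of A1 to both parallel lines with radius 4.3 puts V and W at D ± 4.3·n: V = (-4.196, 0.9380), W = (4.196, -0.9380). Equal radii place Z and L the same way about C: Z = C + 4.3·n = (0.7118, 22.90), L = C − 4.3·n = (9.105, 21.02). Then cos ∠DWZ = WD·WZ / (|WD||WZ|), giving 69.08°.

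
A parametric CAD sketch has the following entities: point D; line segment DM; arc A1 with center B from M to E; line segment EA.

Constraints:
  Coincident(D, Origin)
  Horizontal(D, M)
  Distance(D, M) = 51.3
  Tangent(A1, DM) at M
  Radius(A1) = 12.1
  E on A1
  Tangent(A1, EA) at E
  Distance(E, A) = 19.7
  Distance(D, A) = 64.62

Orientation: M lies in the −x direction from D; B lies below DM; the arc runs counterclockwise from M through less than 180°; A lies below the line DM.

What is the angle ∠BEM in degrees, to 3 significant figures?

33.0°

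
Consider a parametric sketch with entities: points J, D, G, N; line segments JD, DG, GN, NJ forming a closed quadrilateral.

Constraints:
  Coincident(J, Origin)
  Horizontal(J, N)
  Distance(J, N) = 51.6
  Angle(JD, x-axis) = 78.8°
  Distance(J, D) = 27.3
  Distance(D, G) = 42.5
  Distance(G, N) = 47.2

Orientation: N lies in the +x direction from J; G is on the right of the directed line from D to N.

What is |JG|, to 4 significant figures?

17.21

J is at the origin; J and N share the same y with |JN| = 51.6 and N in +x, so N = (51.6, 0). JD runs at 78.8° with |JD| = 27.3, so D = (5.303, 26.78). G is determined by |DG| = 42.5 and |GN| = 47.2 together: it lies at the intersection of circle(D, 42.5) and circle(N, 47.2). With |DN| = 53.48, the foot of the radical line on DN is 22.80 from D and the perpendicular offset is √(42.5² − 22.80²) = 35.87. Taking the right-of-DN solution: G = (7.082, -15.68).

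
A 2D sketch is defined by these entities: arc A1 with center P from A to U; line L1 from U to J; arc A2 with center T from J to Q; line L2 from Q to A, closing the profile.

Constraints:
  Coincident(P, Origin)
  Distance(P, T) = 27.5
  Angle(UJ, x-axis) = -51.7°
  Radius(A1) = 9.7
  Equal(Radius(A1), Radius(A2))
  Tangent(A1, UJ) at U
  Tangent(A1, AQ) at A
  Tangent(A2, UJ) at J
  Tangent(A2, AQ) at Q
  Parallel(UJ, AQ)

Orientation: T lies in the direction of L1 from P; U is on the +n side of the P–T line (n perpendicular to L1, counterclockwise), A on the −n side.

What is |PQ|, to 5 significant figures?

29.161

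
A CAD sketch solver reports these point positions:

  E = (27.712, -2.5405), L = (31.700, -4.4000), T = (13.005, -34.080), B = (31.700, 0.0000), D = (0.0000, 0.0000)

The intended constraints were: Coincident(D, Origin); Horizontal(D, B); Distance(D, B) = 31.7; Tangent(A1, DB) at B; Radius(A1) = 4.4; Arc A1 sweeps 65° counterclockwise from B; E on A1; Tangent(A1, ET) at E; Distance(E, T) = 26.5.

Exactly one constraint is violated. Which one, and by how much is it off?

Distance(E, T) = 26.5 — off by 8.30.

D = (0.00, 0.00) ✓; D.y = 0.00, B.y = 0.00 ✓; |DB| = 31.70 ✓; ∠(LB, BD) = 90.00° ✓; |LB| = 4.400 ✓; bearing(L→E) − bearing(L→B) = 65.00° ✓; |LE| = 4.400 ✓; ∠(LE, ET) = 90.00° ✓; |ET| = 34.80 ✗.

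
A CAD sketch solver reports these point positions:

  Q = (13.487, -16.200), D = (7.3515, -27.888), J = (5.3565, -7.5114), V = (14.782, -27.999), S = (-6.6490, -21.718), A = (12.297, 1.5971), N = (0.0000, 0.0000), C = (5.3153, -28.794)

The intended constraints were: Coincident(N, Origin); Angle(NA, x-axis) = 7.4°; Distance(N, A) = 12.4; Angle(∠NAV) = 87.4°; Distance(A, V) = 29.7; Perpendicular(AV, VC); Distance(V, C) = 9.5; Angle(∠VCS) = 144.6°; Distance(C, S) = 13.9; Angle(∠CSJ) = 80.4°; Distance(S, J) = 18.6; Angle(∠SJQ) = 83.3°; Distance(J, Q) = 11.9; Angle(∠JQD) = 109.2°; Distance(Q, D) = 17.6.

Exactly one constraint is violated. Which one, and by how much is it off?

Distance(Q, D) = 17.6 — off by 4.40.

N = (0.00, 0.00) ✓; NA at 7.400° ✓; |NA| = 12.40 ✓; ∠NAV = 87.40° ✓; |AV| = 29.70 ✓; ∠(AV, VC) = 90.00° ✓; |VC| = 9.500 ✓; ∠VCS = 144.6° ✓; |CS| = 13.90 ✓; ∠CSJ = 80.40° ✓; |SJ| = 18.60 ✓; ∠SJQ = 83.30° ✓; |JQ| = 11.90 ✓; ∠JQD = 109.2° ✓; |QD| = 13.20 ✗.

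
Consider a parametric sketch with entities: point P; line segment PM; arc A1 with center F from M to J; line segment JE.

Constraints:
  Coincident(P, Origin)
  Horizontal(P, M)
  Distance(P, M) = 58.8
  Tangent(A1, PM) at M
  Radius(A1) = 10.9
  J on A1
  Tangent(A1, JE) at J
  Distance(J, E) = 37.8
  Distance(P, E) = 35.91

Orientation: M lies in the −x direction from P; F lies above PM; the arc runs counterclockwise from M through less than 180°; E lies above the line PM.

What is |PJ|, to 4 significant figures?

51.72

Checks: |FJ| = 10.90 ✓; ∠(FJ, JE) = 90.00° ✓; |JE| = 37.80 ✓; |PE| = 35.91 ✓.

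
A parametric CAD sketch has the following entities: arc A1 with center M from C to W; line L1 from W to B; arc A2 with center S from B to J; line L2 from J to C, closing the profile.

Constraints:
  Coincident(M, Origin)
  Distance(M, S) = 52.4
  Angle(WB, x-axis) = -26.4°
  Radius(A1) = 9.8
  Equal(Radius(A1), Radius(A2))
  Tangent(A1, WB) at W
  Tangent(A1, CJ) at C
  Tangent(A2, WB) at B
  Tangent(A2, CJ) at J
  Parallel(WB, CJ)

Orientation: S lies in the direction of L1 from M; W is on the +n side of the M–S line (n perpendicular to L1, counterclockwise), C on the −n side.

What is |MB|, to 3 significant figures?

53.3

The slot axis is L1's direction at -26.4°, so u = (cos -26.4°, sin -26.4°) = (0.896, -0.445) and n = (−sin -26.4°, cos -26.4°) = (0.445, 0.896). M is at the origin and S lies 52.4 along u from M, so S = 52.4·u = (46.9, -23.3). Tangency of A1 to both parallel lines with radius 9.8 puts W and C at M ± 9.8·n: W = (4.36, 8.78), C = (-4.36, -8.78). Equal radii place B and J the same way about S: B = S + 9.8·n = (51.3, -14.5), J = S − 9.8·n = (42.6, -32.1). Then |MB| = |B − M| = 53.3.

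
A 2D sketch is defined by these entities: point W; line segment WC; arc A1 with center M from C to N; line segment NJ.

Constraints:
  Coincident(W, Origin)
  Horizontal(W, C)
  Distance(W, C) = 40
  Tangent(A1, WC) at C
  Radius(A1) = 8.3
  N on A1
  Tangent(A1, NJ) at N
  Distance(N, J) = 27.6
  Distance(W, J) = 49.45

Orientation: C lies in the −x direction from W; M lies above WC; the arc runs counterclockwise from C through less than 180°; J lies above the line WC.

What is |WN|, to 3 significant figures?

32.9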